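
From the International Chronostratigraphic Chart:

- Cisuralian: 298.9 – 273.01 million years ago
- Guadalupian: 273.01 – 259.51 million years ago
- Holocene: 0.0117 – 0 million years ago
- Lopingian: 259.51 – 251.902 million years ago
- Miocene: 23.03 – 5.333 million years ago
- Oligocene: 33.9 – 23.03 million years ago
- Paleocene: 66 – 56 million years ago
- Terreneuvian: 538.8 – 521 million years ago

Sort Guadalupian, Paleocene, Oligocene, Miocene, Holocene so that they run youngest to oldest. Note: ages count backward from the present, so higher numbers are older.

Sorting by start age (ascending Ma, since larger Ma = older): Holocene start 0.0117, Miocene start 23.03, Oligocene start 33.9, Paleocene start 66, Guadalupian start 273.01.

Holocene, Miocene, Oligocene, Paleocene, Guadalupian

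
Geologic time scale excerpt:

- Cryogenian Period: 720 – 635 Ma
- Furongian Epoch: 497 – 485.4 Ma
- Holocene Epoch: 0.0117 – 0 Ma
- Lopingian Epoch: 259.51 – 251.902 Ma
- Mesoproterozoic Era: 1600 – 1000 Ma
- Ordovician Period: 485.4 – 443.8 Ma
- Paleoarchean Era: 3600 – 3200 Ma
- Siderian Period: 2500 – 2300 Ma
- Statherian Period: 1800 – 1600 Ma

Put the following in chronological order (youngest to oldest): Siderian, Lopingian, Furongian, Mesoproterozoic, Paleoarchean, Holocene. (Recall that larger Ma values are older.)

Sorting by start age (ascending Ma, since larger Ma = older): Holocene began 0.0117, Lopingian began 259.51, Furongian began 497, Mesoproterozoic began 1600, Siderian began 2500, Paleoarchean began 3600.

Holocene → Lopingian → Furongian → Mesoproterozoic → Siderian → Paleoarchean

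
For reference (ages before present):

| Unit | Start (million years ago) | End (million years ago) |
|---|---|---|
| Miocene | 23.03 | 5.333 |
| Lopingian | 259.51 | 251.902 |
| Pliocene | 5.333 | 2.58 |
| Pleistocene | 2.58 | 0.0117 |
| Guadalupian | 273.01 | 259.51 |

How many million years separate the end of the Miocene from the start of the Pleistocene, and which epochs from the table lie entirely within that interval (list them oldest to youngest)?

The Miocene closes at 5.333 Ma and the Pleistocene opens at 2.58 Ma, so the interval is 5.333 − 2.58 = 2.753 Myr.
An epoch fits inside if it starts at or after 5.333 Ma and ends at or before 2.58 Ma; oldest first that gives Pliocene.

2.753 million years; Pliocene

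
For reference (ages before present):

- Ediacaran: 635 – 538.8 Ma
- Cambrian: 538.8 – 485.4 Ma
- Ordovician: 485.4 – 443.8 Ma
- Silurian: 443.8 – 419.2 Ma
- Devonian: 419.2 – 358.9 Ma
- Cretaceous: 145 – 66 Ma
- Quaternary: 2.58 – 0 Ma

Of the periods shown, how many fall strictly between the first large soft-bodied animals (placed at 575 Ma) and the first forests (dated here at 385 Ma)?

3

575 Ma sits inside the Ediacaran (635–538.8) and 385 Ma inside the Devonian (419.2–358.9); neither of those is wholly between the two dates.
The listed periods lying completely between them are Cambrian, Ordovician, Silurian — 3 in all.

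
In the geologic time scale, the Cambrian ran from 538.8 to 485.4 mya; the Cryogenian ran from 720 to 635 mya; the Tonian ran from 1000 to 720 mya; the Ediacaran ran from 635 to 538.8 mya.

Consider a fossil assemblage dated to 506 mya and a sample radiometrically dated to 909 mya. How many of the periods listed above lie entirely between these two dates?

2

The older date is 909 Ma and the younger is 506 Ma.
Periods with start < 909 and end > 506 Ma: Cryogenian (720–635), Ediacaran (635–538.8).
That is 2 complete periods.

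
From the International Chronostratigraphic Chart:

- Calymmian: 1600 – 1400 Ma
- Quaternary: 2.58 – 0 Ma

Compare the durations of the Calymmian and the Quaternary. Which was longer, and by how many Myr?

Calymmian, by 197.42 million years

Calymmian: 1600 − 1400 = 200 Myr.
Quaternary: 2.58 − 0 = 2.58 Myr.
Difference: 200 − 2.58 = 197.42 Myr, so the Calymmian was longer.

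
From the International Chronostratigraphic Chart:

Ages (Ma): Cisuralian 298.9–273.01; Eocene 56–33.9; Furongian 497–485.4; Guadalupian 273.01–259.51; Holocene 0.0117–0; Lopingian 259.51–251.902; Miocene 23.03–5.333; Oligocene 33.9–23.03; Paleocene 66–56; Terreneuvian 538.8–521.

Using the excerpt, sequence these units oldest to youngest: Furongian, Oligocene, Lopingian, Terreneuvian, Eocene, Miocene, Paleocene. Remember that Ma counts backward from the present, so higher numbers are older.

Terreneuvian → Furongian → Lopingian → Paleocene → Eocene → Oligocene → Miocene

Sorting by start age (descending Ma, since larger Ma = older): Terreneuvian start 538.8, Furongian start 497, Lopingian start 259.51, Paleocene start 66, Eocene start 56, Oligocene start 33.9, Miocene start 23.03.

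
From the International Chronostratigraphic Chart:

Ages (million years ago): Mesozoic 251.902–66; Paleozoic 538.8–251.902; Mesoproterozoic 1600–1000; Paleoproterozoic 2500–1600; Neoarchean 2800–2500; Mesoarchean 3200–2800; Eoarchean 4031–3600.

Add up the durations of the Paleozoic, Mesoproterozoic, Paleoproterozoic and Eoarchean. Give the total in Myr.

Duration is start − end for each: (538.8 − 251.902) + (1600 − 1000) + (2500 − 1600) + (4031 − 3600).
That is 286.898 + 600 + 900 + 431, which totals 2217.898 million years.

2217.898 million years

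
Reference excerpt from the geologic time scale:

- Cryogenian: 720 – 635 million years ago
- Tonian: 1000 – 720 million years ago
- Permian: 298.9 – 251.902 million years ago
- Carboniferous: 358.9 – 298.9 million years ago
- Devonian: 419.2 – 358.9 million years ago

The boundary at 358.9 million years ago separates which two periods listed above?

Devonian and Carboniferous

The Devonian ends at 358.9 million years ago and the Carboniferous begins at 358.9 million years ago, so they share that boundary.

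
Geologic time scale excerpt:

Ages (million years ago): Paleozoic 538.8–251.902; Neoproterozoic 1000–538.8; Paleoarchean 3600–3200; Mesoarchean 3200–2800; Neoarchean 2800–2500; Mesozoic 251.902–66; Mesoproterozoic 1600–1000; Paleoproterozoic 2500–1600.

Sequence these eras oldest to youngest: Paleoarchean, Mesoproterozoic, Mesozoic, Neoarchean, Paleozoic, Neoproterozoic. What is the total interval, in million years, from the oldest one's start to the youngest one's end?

From the excerpt: Paleoarchean 3600–3200; Mesoproterozoic 1600–1000; Mesozoic 251.902–66; Neoarchean 2800–2500; Paleozoic 538.8–251.902; Neoproterozoic 1000–538.8 (Ma).
Larger Ma is earlier, so the oldest is Paleoarchean and the youngest is Mesozoic; oldest to youngest: Paleoarchean, Neoarchean, Mesoproterozoic, Neoproterozoic, Paleozoic, Mesozoic.
Oldest start 3600 minus youngest end 66 gives 3534 Myr overall.

Paleoarchean, Neoarchean, Mesoproterozoic, Neoproterozoic, Paleozoic, Mesozoic; total span 3534 Myr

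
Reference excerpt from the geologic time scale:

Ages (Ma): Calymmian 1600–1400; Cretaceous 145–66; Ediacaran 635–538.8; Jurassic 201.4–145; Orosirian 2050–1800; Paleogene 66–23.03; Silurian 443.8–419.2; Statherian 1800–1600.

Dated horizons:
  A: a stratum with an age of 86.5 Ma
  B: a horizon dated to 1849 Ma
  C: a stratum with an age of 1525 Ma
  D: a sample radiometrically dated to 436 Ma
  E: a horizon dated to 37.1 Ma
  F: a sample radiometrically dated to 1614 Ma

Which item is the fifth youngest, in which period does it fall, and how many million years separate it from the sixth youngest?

F, in the Statherian; 235 million years to B

Smaller Ma means younger, so youngest first: E 37.1 < A 86.5 < D 436 < C 1525 < F 1614 < B 1849.
Counting 5 along gives F (1614 Ma); the excerpt puts that inside the Statherian, 1800–1600 Ma.
Next in line is B (1849 Ma), and 1849 − 1614 = 235 Myr.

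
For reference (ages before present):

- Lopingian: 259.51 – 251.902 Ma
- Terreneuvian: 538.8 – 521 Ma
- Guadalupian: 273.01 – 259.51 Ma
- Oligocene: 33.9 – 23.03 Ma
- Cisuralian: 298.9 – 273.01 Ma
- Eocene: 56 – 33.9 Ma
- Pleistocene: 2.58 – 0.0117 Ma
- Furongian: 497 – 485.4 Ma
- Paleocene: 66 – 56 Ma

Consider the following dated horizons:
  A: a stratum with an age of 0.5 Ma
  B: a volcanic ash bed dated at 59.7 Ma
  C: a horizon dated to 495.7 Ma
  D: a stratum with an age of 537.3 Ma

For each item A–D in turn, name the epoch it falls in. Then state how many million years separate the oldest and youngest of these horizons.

Match each age against the start–end ranges in the excerpt: A = 0.5 Ma → Pleistocene (2.58–0.0117); B = 59.7 Ma → Paleocene (66–56); C = 495.7 Ma → Furongian (497–485.4); D = 537.3 Ma → Terreneuvian (538.8–521).
The largest age is 537.3 Ma and the smallest is 0.5 Ma; their difference is 536.8 Myr.

A — Pleistocene; B — Paleocene; C — Furongian; D — Terreneuvian; span 536.8 million years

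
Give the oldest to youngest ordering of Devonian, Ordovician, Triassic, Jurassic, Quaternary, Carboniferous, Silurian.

Era membership (oldest first within each) — Paleozoic: Ordovician, Silurian, Devonian, Carboniferous; Mesozoic: Triassic, Jurassic; Cenozoic: Quaternary. Paleozoic precedes Mesozoic, which precedes Cenozoic. Concatenating the groups in that era order gives oldest to youngest directly.

Ordovician → Silurian → Devonian → Carboniferous → Triassic → Jurassic → Quaternary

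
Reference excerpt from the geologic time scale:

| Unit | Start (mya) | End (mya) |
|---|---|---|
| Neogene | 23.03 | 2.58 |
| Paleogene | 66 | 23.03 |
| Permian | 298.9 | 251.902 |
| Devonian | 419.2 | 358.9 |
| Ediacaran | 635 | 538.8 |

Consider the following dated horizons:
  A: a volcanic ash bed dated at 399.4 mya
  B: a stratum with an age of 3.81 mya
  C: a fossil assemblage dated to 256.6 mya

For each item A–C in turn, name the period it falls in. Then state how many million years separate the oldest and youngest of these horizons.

Match each age against the start–end ranges in the excerpt: A = 399.4 Ma → Devonian (419.2–358.9); B = 3.81 Ma → Neogene (23.03–2.58); C = 256.6 Ma → Permian (298.9–251.902).
The largest age is 399.4 Ma and the smallest is 3.81 Ma; their difference is 395.59 Myr.

A — Devonian; B — Neogene; C — Permian; span 395.59 million years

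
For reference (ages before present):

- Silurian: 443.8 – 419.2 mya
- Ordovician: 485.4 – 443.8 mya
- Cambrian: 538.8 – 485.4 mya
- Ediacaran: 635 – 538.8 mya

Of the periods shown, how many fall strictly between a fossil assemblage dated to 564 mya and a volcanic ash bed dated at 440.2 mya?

2

564 Ma sits inside the Ediacaran (635–538.8) and 440.2 Ma inside the Silurian (443.8–419.2); neither of those is wholly between the two dates.
The listed periods lying completely between them are Cambrian, Ordovician — 2 in all.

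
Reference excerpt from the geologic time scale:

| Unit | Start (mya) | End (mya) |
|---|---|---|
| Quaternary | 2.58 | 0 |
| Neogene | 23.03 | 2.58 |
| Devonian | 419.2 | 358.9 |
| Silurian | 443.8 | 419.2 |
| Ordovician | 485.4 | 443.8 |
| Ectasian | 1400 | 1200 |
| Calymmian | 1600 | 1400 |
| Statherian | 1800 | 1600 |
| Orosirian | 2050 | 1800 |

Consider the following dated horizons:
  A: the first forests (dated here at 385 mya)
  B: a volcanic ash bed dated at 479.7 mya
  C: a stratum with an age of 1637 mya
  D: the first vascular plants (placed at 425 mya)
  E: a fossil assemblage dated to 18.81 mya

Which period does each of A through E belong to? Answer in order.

A: 385 Ma lies in 419.2–358.9 Ma, so Devonian.
B: 479.7 Ma lies in 485.4–443.8 Ma, so Ordovician.
C: 1637 Ma lies in 1800–1600 Ma, so Statherian.
D: 425 Ma lies in 443.8–419.2 Ma, so Silurian.
E: 18.81 Ma lies in 23.03–2.58 Ma, so Neogene.

A — Devonian; B — Ordovician; C — Statherian; D — Silurian; E — Neogene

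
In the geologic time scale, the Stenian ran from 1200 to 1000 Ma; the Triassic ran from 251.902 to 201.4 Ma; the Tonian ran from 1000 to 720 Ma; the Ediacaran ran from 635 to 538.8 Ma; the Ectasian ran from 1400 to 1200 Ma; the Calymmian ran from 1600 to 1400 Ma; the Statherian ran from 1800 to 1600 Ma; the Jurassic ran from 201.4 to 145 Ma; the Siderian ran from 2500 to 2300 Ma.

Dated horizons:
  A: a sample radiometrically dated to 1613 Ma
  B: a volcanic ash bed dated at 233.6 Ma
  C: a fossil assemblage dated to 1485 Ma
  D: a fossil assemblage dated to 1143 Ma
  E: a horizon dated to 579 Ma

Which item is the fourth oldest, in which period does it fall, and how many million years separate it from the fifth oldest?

Sorted oldest-first by Ma: A (1613), C (1485), D (1143), E (579), B (233.6).
The fourth oldest is E at 579 Ma, which lies in 635–538.8 Ma: the Ediacaran.
The fifth oldest is B at 233.6 Ma; separation = |579 − 233.6| = 345.4 Myr.

E, in the Ediacaran; 345.4 million years to B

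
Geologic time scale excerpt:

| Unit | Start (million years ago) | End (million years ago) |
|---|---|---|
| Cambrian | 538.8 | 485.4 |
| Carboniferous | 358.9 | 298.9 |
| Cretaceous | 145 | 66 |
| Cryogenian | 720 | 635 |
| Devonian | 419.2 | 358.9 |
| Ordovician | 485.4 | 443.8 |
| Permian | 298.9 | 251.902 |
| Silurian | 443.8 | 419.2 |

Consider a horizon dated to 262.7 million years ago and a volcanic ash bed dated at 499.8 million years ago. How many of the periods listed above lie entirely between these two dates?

4

The older date is 499.8 Ma and the younger is 262.7 Ma.
Periods with start < 499.8 and end > 262.7 Ma: Ordovician (485.4–443.8), Silurian (443.8–419.2), Devonian (419.2–358.9), Carboniferous (358.9–298.9).
That is 4 complete periods.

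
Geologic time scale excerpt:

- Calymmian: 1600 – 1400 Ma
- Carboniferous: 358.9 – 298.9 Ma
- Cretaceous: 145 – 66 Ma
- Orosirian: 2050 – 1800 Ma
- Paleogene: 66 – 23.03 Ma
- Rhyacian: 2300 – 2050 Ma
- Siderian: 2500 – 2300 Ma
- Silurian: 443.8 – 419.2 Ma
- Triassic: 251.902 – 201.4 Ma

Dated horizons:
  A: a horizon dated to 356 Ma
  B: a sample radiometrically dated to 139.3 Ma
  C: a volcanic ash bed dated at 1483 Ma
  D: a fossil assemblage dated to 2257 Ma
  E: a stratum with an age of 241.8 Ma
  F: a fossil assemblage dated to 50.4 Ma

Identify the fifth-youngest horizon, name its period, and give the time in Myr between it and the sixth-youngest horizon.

C, in the Calymmian; 774 million years to D

Smaller Ma means younger, so youngest first: F 50.4 < B 139.3 < E 241.8 < A 356 < C 1483 < D 2257.
Counting 5 along gives C (1483 Ma); the excerpt puts that inside the Calymmian, 1600–1400 Ma.
Next in line is D (2257 Ma), and 2257 − 1483 = 774 Myr.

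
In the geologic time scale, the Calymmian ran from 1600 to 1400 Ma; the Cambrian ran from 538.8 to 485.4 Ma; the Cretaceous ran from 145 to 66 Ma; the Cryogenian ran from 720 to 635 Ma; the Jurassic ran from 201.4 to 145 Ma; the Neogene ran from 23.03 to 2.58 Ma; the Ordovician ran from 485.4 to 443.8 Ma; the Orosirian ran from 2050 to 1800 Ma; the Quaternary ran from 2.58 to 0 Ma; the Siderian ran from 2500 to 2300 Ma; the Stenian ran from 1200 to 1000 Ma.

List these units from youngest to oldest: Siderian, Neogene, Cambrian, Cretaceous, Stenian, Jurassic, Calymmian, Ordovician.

Neogene, Cretaceous, Jurassic, Ordovician, Cambrian, Stenian, Calymmian, Siderian

The oldest of these is Siderian (starts 2500 Ma) and the youngest is Neogene (ends 2.58 Ma).
In between, by decreasing start age: Calymmian (1600), Stenian (1200), Cambrian (538.8), Ordovician (485.4), Jurassic (201.4), Cretaceous (145).
Listing youngest first means reversing that sequence.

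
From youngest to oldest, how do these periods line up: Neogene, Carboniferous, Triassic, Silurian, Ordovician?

Neogene, Triassic, Carboniferous, Silurian, Ordovician

Era membership (oldest first within each) — Paleozoic: Ordovician, Silurian, Carboniferous; Mesozoic: Triassic; Cenozoic: Neogene. Paleozoic precedes Mesozoic, which precedes Cenozoic. Concatenating the groups in that era order and then reversing gives youngest to oldest.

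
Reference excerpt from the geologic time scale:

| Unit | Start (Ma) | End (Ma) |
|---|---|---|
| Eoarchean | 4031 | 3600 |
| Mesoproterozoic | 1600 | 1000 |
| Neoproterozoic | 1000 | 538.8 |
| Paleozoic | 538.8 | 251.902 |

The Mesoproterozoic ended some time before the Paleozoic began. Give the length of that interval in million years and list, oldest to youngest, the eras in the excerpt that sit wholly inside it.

461.2 million years; Neoproterozoic

End of Mesoproterozoic = 1000 Ma; start of Paleozoic = 538.8 Ma.
Gap = 1000 − 538.8 = 461.2 Myr.
Eras wholly inside 1000–538.8 Ma: Neoproterozoic (1000–538.8).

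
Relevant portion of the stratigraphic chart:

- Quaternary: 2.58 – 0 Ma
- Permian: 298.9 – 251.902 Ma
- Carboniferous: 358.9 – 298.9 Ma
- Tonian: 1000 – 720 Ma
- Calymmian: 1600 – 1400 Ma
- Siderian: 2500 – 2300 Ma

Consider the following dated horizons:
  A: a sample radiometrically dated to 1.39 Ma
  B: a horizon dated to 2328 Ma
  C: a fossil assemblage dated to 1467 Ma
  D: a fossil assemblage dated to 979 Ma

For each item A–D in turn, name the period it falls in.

A: 1.39 Ma lies in 2.58–0 Ma, so Quaternary.
B: 2328 Ma lies in 2500–2300 Ma, so Siderian.
C: 1467 Ma lies in 1600–1400 Ma, so Calymmian.
D: 979 Ma lies in 1000–720 Ma, so Tonian.

A — Quaternary; B — Siderian; C — Calymmian; D — Tonian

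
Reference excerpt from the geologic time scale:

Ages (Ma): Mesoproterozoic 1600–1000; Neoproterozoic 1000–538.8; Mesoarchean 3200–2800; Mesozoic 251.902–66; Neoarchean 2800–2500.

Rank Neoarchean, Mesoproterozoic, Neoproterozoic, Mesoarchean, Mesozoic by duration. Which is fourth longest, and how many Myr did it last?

Durations: Neoarchean 300; Mesoproterozoic 600; Neoproterozoic 461.2; Mesoarchean 400; Mesozoic 185.902 Myr.
Sorted longest-first: Mesoproterozoic (600), Neoproterozoic (461.2), Mesoarchean (400), Neoarchean (300), Mesozoic (185.902).
The fourth longest is Neoarchean at 300 Myr.

Neoarchean, 300 million years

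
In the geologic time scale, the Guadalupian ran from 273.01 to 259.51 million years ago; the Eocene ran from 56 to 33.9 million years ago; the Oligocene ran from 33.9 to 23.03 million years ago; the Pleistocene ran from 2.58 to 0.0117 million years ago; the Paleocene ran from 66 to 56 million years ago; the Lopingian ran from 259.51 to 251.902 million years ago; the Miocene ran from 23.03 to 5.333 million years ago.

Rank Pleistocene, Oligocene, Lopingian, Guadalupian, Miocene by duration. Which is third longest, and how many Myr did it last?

Durations: Pleistocene 2.5683; Oligocene 10.87; Lopingian 7.608; Guadalupian 13.5; Miocene 17.697 Myr.
Sorted longest-first: Miocene (17.697), Guadalupian (13.5), Oligocene (10.87), Lopingian (7.608), Pleistocene (2.5683).
The third longest is Oligocene at 10.87 Myr.

Oligocene, 10.87 million years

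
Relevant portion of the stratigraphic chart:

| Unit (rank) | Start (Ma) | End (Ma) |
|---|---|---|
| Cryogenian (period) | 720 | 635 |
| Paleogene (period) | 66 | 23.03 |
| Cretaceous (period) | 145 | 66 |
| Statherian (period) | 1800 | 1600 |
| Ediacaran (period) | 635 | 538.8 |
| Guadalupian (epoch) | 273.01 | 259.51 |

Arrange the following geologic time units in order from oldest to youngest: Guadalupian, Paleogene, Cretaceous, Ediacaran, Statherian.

Sorting by start age (descending Ma, since larger Ma = older): Statherian start 1800, Ediacaran start 635, Guadalupian start 273.01, Cretaceous start 145, Paleogene start 66.

Statherian, then Ediacaran, then Guadalupian, then Cretaceous, then Paleogene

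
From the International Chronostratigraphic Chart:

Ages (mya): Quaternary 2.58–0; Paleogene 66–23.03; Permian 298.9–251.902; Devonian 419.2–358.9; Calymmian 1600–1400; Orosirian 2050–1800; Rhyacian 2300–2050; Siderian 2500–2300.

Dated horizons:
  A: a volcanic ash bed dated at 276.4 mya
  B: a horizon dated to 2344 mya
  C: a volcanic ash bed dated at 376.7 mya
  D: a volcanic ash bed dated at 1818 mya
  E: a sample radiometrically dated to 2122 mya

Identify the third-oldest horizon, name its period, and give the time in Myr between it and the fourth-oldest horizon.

D, in the Orosirian; 1441.3 million years to C

Sorted oldest-first by Ma: B (2344), E (2122), D (1818), C (376.7), A (276.4).
The third oldest is D at 1818 Ma, which lies in 2050–1800 Ma: the Orosirian.
The fourth oldest is C at 376.7 Ma; separation = |1818 − 376.7| = 1441.3 Myr.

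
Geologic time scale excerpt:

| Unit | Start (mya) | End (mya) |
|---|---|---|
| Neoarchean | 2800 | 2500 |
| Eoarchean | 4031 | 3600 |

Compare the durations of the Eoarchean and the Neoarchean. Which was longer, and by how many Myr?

Eoarchean: 4031 − 3600 = 431 Myr.
Neoarchean: 2800 − 2500 = 300 Myr.
Difference: 431 − 300 = 131 Myr, so the Eoarchean was longer.

Eoarchean, by 131 million years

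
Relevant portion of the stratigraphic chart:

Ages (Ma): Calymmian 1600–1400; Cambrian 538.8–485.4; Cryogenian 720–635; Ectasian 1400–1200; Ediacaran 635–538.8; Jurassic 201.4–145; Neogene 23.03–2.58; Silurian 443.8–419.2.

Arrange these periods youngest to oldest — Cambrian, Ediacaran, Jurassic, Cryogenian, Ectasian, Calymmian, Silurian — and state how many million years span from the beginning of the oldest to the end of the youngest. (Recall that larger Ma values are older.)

From the excerpt: Cambrian 538.8–485.4; Ediacaran 635–538.8; Jurassic 201.4–145; Cryogenian 720–635; Ectasian 1400–1200; Calymmian 1600–1400; Silurian 443.8–419.2 (Ma).
Larger Ma is earlier, so the oldest is Calymmian and the youngest is Jurassic; youngest to oldest: Jurassic, Silurian, Cambrian, Ediacaran, Cryogenian, Ectasian, Calymmian.
Oldest start 1600 minus youngest end 145 gives 1455 Myr overall.

Jurassic → Silurian → Cambrian → Ediacaran → Cryogenian → Ectasian → Calymmian; total span 1455 Myr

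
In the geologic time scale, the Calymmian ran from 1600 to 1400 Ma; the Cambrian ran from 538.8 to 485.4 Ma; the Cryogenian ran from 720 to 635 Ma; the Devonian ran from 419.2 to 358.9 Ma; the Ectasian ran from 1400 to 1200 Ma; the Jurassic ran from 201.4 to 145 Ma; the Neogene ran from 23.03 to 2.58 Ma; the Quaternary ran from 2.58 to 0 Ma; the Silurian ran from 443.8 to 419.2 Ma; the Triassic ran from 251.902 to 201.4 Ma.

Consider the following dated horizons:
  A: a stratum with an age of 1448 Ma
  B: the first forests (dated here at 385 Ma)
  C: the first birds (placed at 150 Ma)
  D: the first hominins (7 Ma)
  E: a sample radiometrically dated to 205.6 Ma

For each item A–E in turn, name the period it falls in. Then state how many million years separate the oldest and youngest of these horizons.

A: 1448 Ma lies in 1600–1400 Ma, so Calymmian.
B: 385 Ma lies in 419.2–358.9 Ma, so Devonian.
C: 150 Ma lies in 201.4–145 Ma, so Jurassic.
D: 7 Ma lies in 23.03–2.58 Ma, so Neogene.
E: 205.6 Ma lies in 251.902–201.4 Ma, so Triassic.
Oldest = 1448 Ma, youngest = 7 Ma → span 1441 Myr.

A — Calymmian; B — Devonian; C — Jurassic; D — Neogene; E — Triassic; span 1441 million years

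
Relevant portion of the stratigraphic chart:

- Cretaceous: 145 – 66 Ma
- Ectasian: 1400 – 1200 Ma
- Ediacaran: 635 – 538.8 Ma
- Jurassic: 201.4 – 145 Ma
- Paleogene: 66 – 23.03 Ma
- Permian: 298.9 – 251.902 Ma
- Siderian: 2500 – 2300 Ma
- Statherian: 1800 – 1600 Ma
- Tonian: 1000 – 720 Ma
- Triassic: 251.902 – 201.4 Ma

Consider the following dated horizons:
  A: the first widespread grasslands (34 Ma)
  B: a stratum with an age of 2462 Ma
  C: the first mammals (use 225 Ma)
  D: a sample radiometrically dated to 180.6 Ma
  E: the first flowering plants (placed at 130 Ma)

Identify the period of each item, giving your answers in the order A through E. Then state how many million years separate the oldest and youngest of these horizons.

Match each age against the start–end ranges in the excerpt: A = 34 Ma → Paleogene (66–23.03); B = 2462 Ma → Siderian (2500–2300); C = 225 Ma → Triassic (251.902–201.4); D = 180.6 Ma → Jurassic (201.4–145); E = 130 Ma → Cretaceous (145–66).
The largest age is 2462 Ma and the smallest is 34 Ma; their difference is 2428 Myr.

A — Paleogene; B — Siderian; C — Triassic; D — Jurassic; E — Cretaceous; span 2428 million years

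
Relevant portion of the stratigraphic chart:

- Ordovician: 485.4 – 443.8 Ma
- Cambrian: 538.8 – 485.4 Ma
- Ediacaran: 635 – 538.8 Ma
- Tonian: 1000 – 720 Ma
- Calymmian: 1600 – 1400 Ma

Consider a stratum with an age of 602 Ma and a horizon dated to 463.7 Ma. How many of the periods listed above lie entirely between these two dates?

1

602 Ma sits inside the Ediacaran (635–538.8) and 463.7 Ma inside the Ordovician (485.4–443.8); neither of those is wholly between the two dates.
The listed periods lying completely between them are Cambrian — 1 in all.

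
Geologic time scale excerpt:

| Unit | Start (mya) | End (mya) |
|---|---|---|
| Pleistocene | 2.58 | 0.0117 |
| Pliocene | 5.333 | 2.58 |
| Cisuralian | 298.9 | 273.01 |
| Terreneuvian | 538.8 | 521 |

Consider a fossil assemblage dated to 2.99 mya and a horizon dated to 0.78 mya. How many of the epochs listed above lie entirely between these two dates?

0

The older date is 2.99 Ma and the younger is 0.78 Ma.
No epoch both begins after 2.99 Ma and ends before 0.78 Ma, so the count is 0.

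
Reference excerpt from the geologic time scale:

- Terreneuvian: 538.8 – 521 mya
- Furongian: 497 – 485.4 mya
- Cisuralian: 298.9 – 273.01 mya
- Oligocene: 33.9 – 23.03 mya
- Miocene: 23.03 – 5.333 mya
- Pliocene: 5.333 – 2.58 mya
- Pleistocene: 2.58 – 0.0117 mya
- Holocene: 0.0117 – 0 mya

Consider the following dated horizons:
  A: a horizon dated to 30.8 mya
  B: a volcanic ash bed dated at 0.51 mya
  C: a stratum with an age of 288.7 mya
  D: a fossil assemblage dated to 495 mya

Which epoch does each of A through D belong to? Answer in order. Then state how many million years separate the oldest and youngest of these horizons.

A: 30.8 Ma lies in 33.9–23.03 Ma, so Oligocene.
B: 0.51 Ma lies in 2.58–0.0117 Ma, so Pleistocene.
C: 288.7 Ma lies in 298.9–273.01 Ma, so Cisuralian.
D: 495 Ma lies in 497–485.4 Ma, so Furongian.
Oldest = 495 Ma, youngest = 0.51 Ma → span 494.49 Myr.

A — Oligocene; B — Pleistocene; C — Cisuralian; D — Furongian; span 494.49 million years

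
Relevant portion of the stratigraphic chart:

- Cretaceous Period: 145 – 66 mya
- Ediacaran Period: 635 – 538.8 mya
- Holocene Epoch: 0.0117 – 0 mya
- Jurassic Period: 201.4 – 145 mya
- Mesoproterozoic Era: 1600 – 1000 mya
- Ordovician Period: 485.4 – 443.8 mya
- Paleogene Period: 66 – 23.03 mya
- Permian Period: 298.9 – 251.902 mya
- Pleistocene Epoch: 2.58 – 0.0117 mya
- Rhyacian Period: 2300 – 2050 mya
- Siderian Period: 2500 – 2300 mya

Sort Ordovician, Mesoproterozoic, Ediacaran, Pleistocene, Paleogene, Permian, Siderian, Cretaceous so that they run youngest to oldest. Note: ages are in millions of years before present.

The oldest of these is Siderian (starts 2500 Ma) and the youngest is Pleistocene (ends 0.0117 Ma).
In between, by decreasing start age: Mesoproterozoic (1600), Ediacaran (635), Ordovician (485.4), Permian (298.9), Cretaceous (145), Paleogene (66).
Listing youngest first means reversing that sequence.

Pleistocene → Paleogene → Cretaceous → Permian → Ordovician → Ediacaran → Mesoproterozoic → Siderian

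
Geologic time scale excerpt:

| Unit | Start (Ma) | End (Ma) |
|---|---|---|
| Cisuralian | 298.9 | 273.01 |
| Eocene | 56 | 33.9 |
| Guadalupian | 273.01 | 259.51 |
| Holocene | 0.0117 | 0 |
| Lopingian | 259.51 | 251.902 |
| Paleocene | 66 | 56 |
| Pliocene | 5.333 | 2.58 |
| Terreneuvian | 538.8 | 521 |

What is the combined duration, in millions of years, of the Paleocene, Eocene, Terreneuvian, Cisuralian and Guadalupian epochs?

89.29 million years

Duration is start − end for each: (66 − 56) + (56 − 33.9) + (538.8 − 521) + (298.9 − 273.01) + (273.01 − 259.51).
That is 10 + 22.1 + 17.8 + 25.89 + 13.5, which totals 89.29 million years.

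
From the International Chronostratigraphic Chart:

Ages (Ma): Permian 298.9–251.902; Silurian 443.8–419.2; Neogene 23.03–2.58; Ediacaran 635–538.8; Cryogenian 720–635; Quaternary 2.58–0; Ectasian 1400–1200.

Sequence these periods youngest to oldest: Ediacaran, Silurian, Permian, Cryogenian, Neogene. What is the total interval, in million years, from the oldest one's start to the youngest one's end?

Neogene, Permian, Silurian, Ediacaran, Cryogenian; total span 717.42 Myr

From the excerpt: Ediacaran 635–538.8; Silurian 443.8–419.2; Permian 298.9–251.902; Cryogenian 720–635; Neogene 23.03–2.58 (Ma).
Larger Ma is earlier, so the oldest is Cryogenian and the youngest is Neogene; youngest to oldest: Neogene, Permian, Silurian, Ediacaran, Cryogenian.
Oldest start 720 minus youngest end 2.58 gives 717.42 Myr overall.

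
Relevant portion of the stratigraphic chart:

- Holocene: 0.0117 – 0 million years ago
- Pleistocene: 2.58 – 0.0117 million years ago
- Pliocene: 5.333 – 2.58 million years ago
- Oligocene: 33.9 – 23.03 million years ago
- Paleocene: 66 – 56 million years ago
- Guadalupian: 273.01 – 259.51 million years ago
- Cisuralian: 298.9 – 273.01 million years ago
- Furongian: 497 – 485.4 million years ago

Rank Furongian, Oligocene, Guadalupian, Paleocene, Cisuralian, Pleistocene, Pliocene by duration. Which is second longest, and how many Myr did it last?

Start − end for each: Furongian 497 − 485.4 = 11.6; Oligocene 33.9 − 23.03 = 10.87; Guadalupian 273.01 − 259.51 = 13.5; Paleocene 66 − 56 = 10; Cisuralian 298.9 − 273.01 = 25.89; Pleistocene 2.58 − 0.0117 = 2.5683; Pliocene 5.333 − 2.58 = 2.753.
Ranking these from longest: Cisuralian > Guadalupian > Furongian > Oligocene > Paleocene > Pliocene > Pleistocene.
Position 2 in that ranking is Guadalupian, which lasted 13.5 Myr.

Guadalupian, 13.5 million years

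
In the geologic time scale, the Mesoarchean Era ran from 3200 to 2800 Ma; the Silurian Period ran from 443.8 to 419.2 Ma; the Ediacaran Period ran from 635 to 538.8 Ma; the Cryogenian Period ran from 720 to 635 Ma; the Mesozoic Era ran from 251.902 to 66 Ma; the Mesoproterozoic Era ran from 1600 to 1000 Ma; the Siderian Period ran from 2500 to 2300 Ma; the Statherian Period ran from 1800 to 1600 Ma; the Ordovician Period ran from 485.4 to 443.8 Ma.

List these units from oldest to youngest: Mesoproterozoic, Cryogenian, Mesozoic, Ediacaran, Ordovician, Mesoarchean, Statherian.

Mesoarchean, then Statherian, then Mesoproterozoic, then Cryogenian, then Ediacaran, then Ordovician, then Mesozoic

The oldest of these is Mesoarchean (starts 3200 Ma) and the youngest is Mesozoic (ends 66 Ma).
In between, by decreasing start age: Statherian (1800), Mesoproterozoic (1600), Cryogenian (720), Ediacaran (635), Ordovician (485.4).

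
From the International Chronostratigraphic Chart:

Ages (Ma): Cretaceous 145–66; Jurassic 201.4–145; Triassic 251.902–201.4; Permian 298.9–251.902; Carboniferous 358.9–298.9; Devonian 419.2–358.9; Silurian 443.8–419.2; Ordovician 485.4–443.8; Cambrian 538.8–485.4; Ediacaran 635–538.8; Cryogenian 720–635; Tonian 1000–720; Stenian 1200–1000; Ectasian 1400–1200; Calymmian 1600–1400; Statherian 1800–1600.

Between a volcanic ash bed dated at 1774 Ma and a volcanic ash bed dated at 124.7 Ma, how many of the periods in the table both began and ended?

14

The older date is 1774 Ma and the younger is 124.7 Ma.
Periods with start < 1774 and end > 124.7 Ma: Calymmian (1600–1400), Ectasian (1400–1200), Stenian (1200–1000), Tonian (1000–720), Cryogenian (720–635), Ediacaran (635–538.8), Cambrian (538.8–485.4), Ordovician (485.4–443.8), Silurian (443.8–419.2), Devonian (419.2–358.9), Carboniferous (358.9–298.9), Permian (298.9–251.902), Triassic (251.902–201.4), Jurassic (201.4–145).
That is 14 complete periods.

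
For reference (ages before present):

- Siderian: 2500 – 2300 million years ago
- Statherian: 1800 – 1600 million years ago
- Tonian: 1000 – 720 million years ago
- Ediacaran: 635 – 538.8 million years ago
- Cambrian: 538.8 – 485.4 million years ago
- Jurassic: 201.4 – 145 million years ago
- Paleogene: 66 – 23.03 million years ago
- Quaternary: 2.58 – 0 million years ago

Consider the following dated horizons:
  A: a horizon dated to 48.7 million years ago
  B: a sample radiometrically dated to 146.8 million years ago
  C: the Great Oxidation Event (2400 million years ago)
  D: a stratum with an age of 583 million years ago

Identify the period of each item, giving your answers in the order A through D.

A — Paleogene; B — Jurassic; C — Siderian; D — Ediacaran

A: 48.7 Ma lies in 66–23.03 Ma, so Paleogene.
B: 146.8 Ma lies in 201.4–145 Ma, so Jurassic.
C: 2400 Ma lies in 2500–2300 Ma, so Siderian.
D: 583 Ma lies in 635–538.8 Ma, so Ediacaran.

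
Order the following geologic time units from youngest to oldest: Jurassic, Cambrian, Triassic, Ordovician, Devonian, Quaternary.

Quaternary, Jurassic, Triassic, Devonian, Ordovician, Cambrian

Group by era (each group listed oldest first) — Paleozoic: Cambrian, Ordovician, Devonian; Mesozoic: Triassic, Jurassic; Cenozoic: Quaternary. The eras run Paleozoic → Mesozoic → Cenozoic. Concatenating the groups in that era order and then reversing gives youngest to oldest.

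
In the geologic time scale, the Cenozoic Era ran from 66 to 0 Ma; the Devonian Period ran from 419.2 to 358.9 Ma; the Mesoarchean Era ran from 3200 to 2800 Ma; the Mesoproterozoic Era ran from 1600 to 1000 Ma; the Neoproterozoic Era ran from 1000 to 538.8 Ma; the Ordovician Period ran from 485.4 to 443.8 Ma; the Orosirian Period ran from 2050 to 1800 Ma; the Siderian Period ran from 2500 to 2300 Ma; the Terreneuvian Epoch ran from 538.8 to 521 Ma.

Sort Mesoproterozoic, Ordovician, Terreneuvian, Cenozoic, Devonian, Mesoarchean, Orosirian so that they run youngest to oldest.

Cenozoic, Devonian, Ordovician, Terreneuvian, Mesoproterozoic, Orosirian, Mesoarchean

Read off each span (Ma): Mesoproterozoic 1600–1000; Ordovician 485.4–443.8; Terreneuvian 538.8–521; Cenozoic 66–0; Devonian 419.2–358.9; Mesoarchean 3200–2800; Orosirian 2050–1800.
Larger Ma is older, so oldest→youngest is Mesoarchean, Orosirian, Mesoproterozoic, Terreneuvian, Ordovician, Devonian, Cenozoic; reverse it for youngest→oldest.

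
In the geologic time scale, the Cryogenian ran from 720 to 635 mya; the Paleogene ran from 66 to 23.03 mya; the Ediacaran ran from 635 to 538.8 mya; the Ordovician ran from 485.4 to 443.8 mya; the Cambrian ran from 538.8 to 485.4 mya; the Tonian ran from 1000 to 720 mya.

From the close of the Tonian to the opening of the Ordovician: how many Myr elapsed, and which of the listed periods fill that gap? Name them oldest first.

The Tonian closes at 720 Ma and the Ordovician opens at 485.4 Ma, so the interval is 720 − 485.4 = 234.6 Myr.
A period fits inside if it starts at or after 720 Ma and ends at or before 485.4 Ma; oldest first that gives Cryogenian, Ediacaran, Cambrian.

234.6 million years; Cryogenian, Ediacaran, Cambrian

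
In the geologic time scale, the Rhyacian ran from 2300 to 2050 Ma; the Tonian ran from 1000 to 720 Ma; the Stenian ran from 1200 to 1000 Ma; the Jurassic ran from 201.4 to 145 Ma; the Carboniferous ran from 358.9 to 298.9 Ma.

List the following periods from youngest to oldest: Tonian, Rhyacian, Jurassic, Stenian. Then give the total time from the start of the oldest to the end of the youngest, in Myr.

Jurassic → Tonian → Stenian → Rhyacian; total span 2155 Myr

Start ages (Ma): Rhyacian 2300, Stenian 1200, Tonian 1000, Jurassic 201.4.
Ordered youngest to oldest: Jurassic, Tonian, Stenian, Rhyacian.
Span = 2300 − 145 = 2155 Myr.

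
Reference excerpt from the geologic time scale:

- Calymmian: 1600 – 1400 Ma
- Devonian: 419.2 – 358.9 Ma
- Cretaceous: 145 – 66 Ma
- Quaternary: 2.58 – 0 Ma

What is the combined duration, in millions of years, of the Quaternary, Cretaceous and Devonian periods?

141.88 million years

Each duration: Quaternary = 2.58; Cretaceous = 79; Devonian = 60.3.
Sum: 2.58 + 79 + 60.3 = 141.88 Myr.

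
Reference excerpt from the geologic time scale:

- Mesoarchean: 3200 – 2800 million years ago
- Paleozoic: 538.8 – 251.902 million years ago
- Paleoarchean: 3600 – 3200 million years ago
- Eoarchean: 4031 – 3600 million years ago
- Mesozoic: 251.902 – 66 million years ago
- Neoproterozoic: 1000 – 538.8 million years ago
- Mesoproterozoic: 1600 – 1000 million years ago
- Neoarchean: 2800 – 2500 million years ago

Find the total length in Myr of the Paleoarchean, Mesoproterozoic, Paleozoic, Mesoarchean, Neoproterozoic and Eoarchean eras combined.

Each duration: Paleoarchean = 400; Mesoproterozoic = 600; Paleozoic = 286.898; Mesoarchean = 400; Neoproterozoic = 461.2; Eoarchean = 431.
Sum: 400 + 600 + 286.898 + 400 + 461.2 + 431 = 2579.098 Myr.

2579.098 million years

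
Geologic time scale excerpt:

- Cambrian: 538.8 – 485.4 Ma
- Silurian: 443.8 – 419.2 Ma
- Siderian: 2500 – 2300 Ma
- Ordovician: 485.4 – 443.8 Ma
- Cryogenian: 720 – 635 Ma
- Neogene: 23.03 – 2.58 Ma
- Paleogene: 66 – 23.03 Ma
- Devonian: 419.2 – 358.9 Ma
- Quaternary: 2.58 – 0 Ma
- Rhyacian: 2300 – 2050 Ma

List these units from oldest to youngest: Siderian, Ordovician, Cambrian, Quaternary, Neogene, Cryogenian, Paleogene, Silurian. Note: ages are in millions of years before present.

Read off each span (Ma): Siderian 2500–2300; Ordovician 485.4–443.8; Cambrian 538.8–485.4; Quaternary 2.58–0; Neogene 23.03–2.58; Cryogenian 720–635; Paleogene 66–23.03; Silurian 443.8–419.2.
Larger Ma is older, so oldest→youngest is Siderian, Cryogenian, Cambrian, Ordovician, Silurian, Paleogene, Neogene, Quaternary.

Siderian, Cryogenian, Cambrian, Ordovician, Silurian, Paleogene, Neogene, Quaternary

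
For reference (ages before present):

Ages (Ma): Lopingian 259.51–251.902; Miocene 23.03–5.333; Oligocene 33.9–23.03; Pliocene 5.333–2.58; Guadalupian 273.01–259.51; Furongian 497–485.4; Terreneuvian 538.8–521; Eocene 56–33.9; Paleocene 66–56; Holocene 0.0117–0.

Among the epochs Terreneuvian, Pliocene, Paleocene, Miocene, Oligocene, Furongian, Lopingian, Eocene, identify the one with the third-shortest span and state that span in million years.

Paleocene, 10 million years

Durations: Terreneuvian 17.8; Pliocene 2.753; Paleocene 10; Miocene 17.697; Oligocene 10.87; Furongian 11.6; Lopingian 7.608; Eocene 22.1 Myr.
Sorted shortest-first: Pliocene (2.753), Lopingian (7.608), Paleocene (10), Oligocene (10.87), Furongian (11.6), Miocene (17.697), Terreneuvian (17.8), Eocene (22.1).
The third shortest is Paleocene at 10 Myr.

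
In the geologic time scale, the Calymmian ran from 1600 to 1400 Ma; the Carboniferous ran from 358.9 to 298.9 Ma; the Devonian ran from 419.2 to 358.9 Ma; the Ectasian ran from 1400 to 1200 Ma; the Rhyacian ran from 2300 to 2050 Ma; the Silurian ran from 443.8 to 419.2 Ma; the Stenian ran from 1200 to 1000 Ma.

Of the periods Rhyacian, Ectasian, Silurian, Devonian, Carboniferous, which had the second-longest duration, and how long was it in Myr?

Ectasian, 200 million years

Start − end for each: Rhyacian 2300 − 2050 = 250; Ectasian 1400 − 1200 = 200; Silurian 443.8 − 419.2 = 24.6; Devonian 419.2 − 358.9 = 60.3; Carboniferous 358.9 − 298.9 = 60.
Ranking these from longest: Rhyacian > Ectasian > Devonian > Carboniferous > Silurian.
Position 2 in that ranking is Ectasian, which lasted 200 Myr.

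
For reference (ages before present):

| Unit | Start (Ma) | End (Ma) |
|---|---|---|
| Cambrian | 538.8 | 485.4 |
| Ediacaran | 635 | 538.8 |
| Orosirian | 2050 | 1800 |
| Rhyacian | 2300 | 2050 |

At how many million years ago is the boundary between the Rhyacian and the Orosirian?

2050 Ma

The Rhyacian ends and the Orosirian begins at 2050 Ma.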